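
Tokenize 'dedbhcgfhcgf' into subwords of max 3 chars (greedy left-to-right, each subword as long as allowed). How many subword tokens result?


'dedbhcgfhcgf' has 12 characters.
Chunking with max size 3:
  Chunk 1: 'ded' (positions 0-2)
  Chunk 2: 'bhc' (positions 3-5)
  Chunk 3: 'gfh' (positions 6-8)
  Chunk 4: 'cgf' (positions 9-11)
Total chunks: ceil(12 / 3) = 4

4


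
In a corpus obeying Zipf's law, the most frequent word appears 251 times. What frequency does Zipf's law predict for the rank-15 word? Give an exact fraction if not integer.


Zipf's law: freq(rank) = f1 / rank
f1 = 251, rank = 15
freq = 251 / 15
GCD(251, 15) = 1
Simplified: 251/15

251/15


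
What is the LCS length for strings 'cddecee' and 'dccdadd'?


DP table for LCS of 'cddecee' and 'dccdadd':
       d  c  c  d  a  d  d
    0  0  0  0  0  0  0  0
  c 0  0  1  1  1  1  1  1
  d 0  1  1  1  2  2  2  2
  d 0  1  1  1  2  2  3  3
  e 0  1  1  1  2  2  3  3
  c 0  1  2  2  2  2  3  3
  e 0  1  2  2  2  2  3  3
  e 0  1  2  2  2  2  3  3
LCS: 'cdd'
LCS length = 3

3


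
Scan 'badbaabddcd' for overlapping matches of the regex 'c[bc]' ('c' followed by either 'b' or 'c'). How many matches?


Pattern: c[bc] means 'c' followed by either 'b' or 'c'.
Scanning 'badbaabddcd' position-by-position:
  Pos 0: window 'ba' -> no
  Pos 1: window 'ad' -> no
  Pos 2: window 'db' -> no
  Pos 3: window 'ba' -> no
  Pos 4: window 'aa' -> no
  Pos 5: window 'ab' -> no
  Pos 6: window 'bd' -> no
  Pos 7: window 'dd' -> no
  Pos 8: window 'dc' -> no
  Pos 9: window 'cd' -> no
  Pos 10: window 'd' -> no
Total matches: 0

0


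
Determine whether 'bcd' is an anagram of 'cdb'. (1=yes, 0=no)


Sort characters of 'bcd': 'bcd'
Sort characters of 'cdb': 'bcd'
Sorted forms match -> they ARE anagrams
Result: 1

1


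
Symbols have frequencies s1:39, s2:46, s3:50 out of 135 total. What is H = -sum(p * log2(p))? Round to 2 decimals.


Computing entropy H = -sum(p_i * log2(p_i)):
  s1: p = 39/135 = 0.2889, -p*log2(p) = 0.5175
  s2: p = 46/135 = 0.3407, -p*log2(p) = 0.5293
  s3: p = 50/135 = 0.3704, -p*log2(p) = 0.5307
H = sum of terms = 1.5775
Rounded to 2 decimals: 1.58

1.58


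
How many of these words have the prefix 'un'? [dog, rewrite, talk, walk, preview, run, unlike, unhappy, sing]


Checking each word for prefix 'un':
  'dog' -> no (count: 0)
  'rewrite' -> no (count: 0)
  'talk' -> no (count: 0)
  'walk' -> no (count: 0)
  'preview' -> no (count: 0)
  'run' -> no (count: 0)
  'unlike' -> YES, starts with 'un' (count: 1)
  'unhappy' -> YES, starts with 'un' (count: 2)
  'sing' -> no (count: 2)
Total with prefix 'un': 2

2


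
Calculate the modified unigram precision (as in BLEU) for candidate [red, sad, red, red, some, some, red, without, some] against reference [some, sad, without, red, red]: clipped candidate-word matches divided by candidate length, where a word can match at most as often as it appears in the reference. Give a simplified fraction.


Reference word counts: {'red': 2, 'sad': 1, 'some': 1, 'without': 1}
Checking each candidate word (with clipping):
  'red' -> in reference (ref count 2, used 1/2) -> match (matches: 1)
  'sad' -> in reference (ref count 1, used 1/1) -> match (matches: 2)
  'red' -> in reference (ref count 2, used 2/2) -> match (matches: 3)
  'red' -> ref count 2 already used up (2/2) -> clipped, no match (matches: 3)
  'some' -> in reference (ref count 1, used 1/1) -> match (matches: 4)
  'some' -> ref count 1 already used up (1/1) -> clipped, no match (matches: 4)
  'red' -> ref count 2 already used up (2/2) -> clipped, no match (matches: 4)
  'without' -> in reference (ref count 1, used 1/1) -> match (matches: 5)
  'some' -> ref count 1 already used up (1/1) -> clipped, no match (matches: 5)
Clipped matches: 5, Candidate length: 9
Precision = 5/9

5/9


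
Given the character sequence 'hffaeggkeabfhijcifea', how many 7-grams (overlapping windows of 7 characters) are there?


String 'hffaeggkeabfhijcifea' has length L = 20.
Number of overlapping n-grams = L - n + 1
Substituting: 20 - 7 + 1 = 14

14


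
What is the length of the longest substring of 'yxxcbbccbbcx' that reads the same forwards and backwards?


Scanning 'yxxcbbccbbcx' for palindromic substrings.
Substring at positions 2-11: 'xcbbccbbcx'.
Check: reverse('xcbbccbbcx') = 'xcbbccbbcx' -> palindrome confirmed.
Neighbouring characters ('x' / '-') break symmetry, so it cannot extend further.
No longer palindromic substring exists; longest length = 10

10


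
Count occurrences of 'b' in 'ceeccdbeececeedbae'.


Scanning 'ceeccdbeececeedbae' for 'b':
  Position 6: 'b' -> MATCH (count: 1)
  Position 15: 'b' -> MATCH (count: 2)
Total occurrences of 'b': 2

2


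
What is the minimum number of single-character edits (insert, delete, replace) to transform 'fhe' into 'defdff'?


Building DP table for s1='fhe' (len 3) and s2='defdff' (len 6):
       d  e  f  d  f  f
    0  1  2  3  4  5  6
  f 1  1  2  2  3  4  5
  h 2  2  2  3  3  4  5
  e 3  3  2  3  4  4  5
Edit distance = dp[3][6] = 5

5


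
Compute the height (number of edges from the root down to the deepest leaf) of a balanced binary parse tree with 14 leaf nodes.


In a balanced binary tree with n leaves the deepest leaf is ceil(log2(n)) edges below the root.
log2(14) = 3.8074
ceil(3.8074) = 4
height (edges) = 4

4


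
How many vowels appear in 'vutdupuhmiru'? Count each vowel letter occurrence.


Scanning each character of 'vutdupuhmiru':
  Position 1: 'v' -> consonant (running count: 0)
  Position 2: 'u' -> vowel (running count: 1)
  Position 3: 't' -> consonant (running count: 1)
  Position 4: 'd' -> consonant (running count: 1)
  Position 5: 'u' -> vowel (running count: 2)
  Position 6: 'p' -> consonant (running count: 2)
  Position 7: 'u' -> vowel (running count: 3)
  Position 8: 'h' -> consonant (running count: 3)
  Position 9: 'm' -> consonant (running count: 3)
  Position 10: 'i' -> vowel (running count: 4)
  Position 11: 'r' -> consonant (running count: 4)
  Position 12: 'u' -> vowel (running count: 5)
Total vowels: 5

5


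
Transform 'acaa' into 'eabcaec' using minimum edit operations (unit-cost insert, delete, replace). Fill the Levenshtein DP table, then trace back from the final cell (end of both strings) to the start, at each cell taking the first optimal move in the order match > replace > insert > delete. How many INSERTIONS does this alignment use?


Edit distance = 4. Backtracking from cell (4, 7) with preference match > replace > insert > delete,
then listing the resulting alignment 'acaa' -> 'eabcaec' left to right:
  Step 1: insert 'e' [insertion #1]
  Step 2: keep 'a'
  Step 3: insert 'b' [insertion #2]
  Step 4: keep 'c'
  Step 5: keep 'a'
  Step 6: insert 'e' [insertion #3]
  Step 7: replace a->c
Total insertions: 3

3


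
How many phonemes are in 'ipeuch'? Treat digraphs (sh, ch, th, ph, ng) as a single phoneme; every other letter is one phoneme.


Parsing 'ipeuch' greedily, digraphs first:
  'i' -> vowel phoneme (phonemes so far: 1)
  'p' -> consonant phoneme (phonemes so far: 2)
  'e' -> vowel phoneme (phonemes so far: 3)
  'u' -> vowel phoneme (phonemes so far: 4)
  'ch' -> digraph (1 consonant phoneme) (phonemes so far: 5)
Total phonemes: 5

5


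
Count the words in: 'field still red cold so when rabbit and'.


Counting words by splitting on spaces:
  Word 1: 'field'
  Word 2: 'still'
  Word 3: 'red'
  Word 4: 'cold'
  Word 5: 'so'
  Word 6: 'when'
  Word 7: 'rabbit'
  Word 8: 'and'
Total words: 8

8


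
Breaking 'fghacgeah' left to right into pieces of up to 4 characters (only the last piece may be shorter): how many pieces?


'fghacgeah' has 9 characters.
Chunking with max size 4:
  Chunk 1: 'fgha' (positions 0-3)
  Chunk 2: 'cgea' (positions 4-7)
  Chunk 3: 'h' (positions 8-8)
Total chunks: ceil(9 / 4) = 3

3


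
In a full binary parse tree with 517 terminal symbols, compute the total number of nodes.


Leaf nodes (terminals): 517
Internal nodes = n - 1 = 517 - 1 = 516
Total = leaves + internal = 517 + 516 = 1033

1033


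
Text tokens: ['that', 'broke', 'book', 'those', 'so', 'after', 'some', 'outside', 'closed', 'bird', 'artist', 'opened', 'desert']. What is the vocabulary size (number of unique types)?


Listing all tokens and tracking unique types:
  Token 1: 'that' -> NEW (unique so far: 1)
  Token 2: 'broke' -> NEW (unique so far: 2)
  Token 3: 'book' -> NEW (unique so far: 3)
  Token 4: 'those' -> NEW (unique so far: 4)
  Token 5: 'so' -> NEW (unique so far: 5)
  Token 6: 'after' -> NEW (unique so far: 6)
  Token 7: 'some' -> NEW (unique so far: 7)
  Token 8: 'outside' -> NEW (unique so far: 8)
  Token 9: 'closed' -> NEW (unique so far: 9)
  Token 10: 'bird' -> NEW (unique so far: 10)
  Token 11: 'artist' -> NEW (unique so far: 11)
  Token 12: 'opened' -> NEW (unique so far: 12)
  Token 13: 'desert' -> NEW (unique so far: 13)
Unique types: ('after', 'artist', 'bird', 'book', 'broke', 'closed', 'desert', 'opened', 'outside', 'so', 'some', 'that', 'those')
Vocabulary size: 13

13


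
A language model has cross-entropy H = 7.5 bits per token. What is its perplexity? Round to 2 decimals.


Perplexity formula: PP = 2^H
H = 7.5
PP = 2^7.5
Decompose: 2^7.5 = 2^7 * 2^0.5 = 2^7 * sqrt(2)
2^7 = 128, sqrt(2) ~ 1.4142136
PP ~ 128 * 1.4142136 = 181.0193408
Rounded to 2 decimals: 181.02

181.02


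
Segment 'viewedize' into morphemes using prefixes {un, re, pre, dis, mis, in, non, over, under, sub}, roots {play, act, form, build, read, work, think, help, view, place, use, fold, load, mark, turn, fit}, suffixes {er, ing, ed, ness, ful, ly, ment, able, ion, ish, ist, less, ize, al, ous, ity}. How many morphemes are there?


Segmenting 'viewedize' against the inventory:
  'view' -> root (morpheme 1)
  'ed' -> suffix (morpheme 2)
  'ize' -> suffix (morpheme 3)
Total morphemes: 3

3


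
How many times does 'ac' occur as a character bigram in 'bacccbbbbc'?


Scanning 'bacccbbbbc' for bigram 'ac':
  Position 0: 'ba' -> no
  Position 1: 'ac' -> MATCH
  Position 2: 'cc' -> no
  Position 3: 'cc' -> no
  Position 4: 'cb' -> no
  Position 5: 'bb' -> no
  Position 6: 'bb' -> no
  Position 7: 'bb' -> no
  Position 8: 'bc' -> no
Total matches: 1

1


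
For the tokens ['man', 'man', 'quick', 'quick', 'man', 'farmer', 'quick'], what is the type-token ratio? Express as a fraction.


Tokens: 7
Unique types: ('farmer', 'man', 'quick') = 3
TTR = 3/7
Already in lowest terms.

3/7


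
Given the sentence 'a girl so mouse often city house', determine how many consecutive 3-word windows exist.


Word trigrams from [7] words:
  Trigram 1: (a girl so)
  Trigram 2: (girl so mouse)
  Trigram 3: (so mouse often)
  Trigram 4: (mouse often city)
  Trigram 5: (often city house)
Total word trigrams: 7 - 2 = 5

5


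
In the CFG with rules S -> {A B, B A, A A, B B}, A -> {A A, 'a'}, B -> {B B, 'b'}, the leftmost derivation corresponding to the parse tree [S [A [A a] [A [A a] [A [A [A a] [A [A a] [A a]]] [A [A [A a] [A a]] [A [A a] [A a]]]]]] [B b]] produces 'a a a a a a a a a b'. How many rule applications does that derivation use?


Every bracketed nonterminal node [X ...] in the tree is produced by exactly one rule application.
Reading the tree off as a leftmost derivation:
  Step 1: S  =>  A B   (applied S -> A B)
  Step 2: A B  =>  A A B   (applied A -> A A)
  Step 3: A A B  =>  a A B   (applied A -> a)
  Step 4: a A B  =>  a A A B   (applied A -> A A)
  Step 5: a A A B  =>  a a A B   (applied A -> a)
  Step 6: a a A B  =>  a a A A B   (applied A -> A A)
  Step 7: a a A A B  =>  a a A A A B   (applied A -> A A)
  Step 8: a a A A A B  =>  a a a A A B   (applied A -> a)
  Step 9: a a a A A B  =>  a a a A A A B   (applied A -> A A)
  Step 10: a a a A A A B  =>  a a a a A A B   (applied A -> a)
  Step 11: a a a a A A B  =>  a a a a a A B   (applied A -> a)
  Step 12: a a a a a A B  =>  a a a a a A A B   (applied A -> A A)
  Step 13: a a a a a A A B  =>  a a a a a A A A B   (applied A -> A A)
  Step 14: a a a a a A A A B  =>  a a a a a a A A B   (applied A -> a)
  Step 15: a a a a a a A A B  =>  a a a a a a a A B   (applied A -> a)
  Step 16: a a a a a a a A B  =>  a a a a a a a A A B   (applied A -> A A)
  Step 17: a a a a a a a A A B  =>  a a a a a a a a A B   (applied A -> a)
  Step 18: a a a a a a a a A B  =>  a a a a a a a a a B   (applied A -> a)
  Step 19: a a a a a a a a a B  =>  a a a a a a a a a b   (applied B -> b)
Final yield: a a a a a a a a a b
Total rewrite steps: 19

19


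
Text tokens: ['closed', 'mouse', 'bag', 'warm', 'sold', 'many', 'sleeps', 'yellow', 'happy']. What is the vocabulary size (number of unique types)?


Listing all tokens and tracking unique types:
  Token 1: 'closed' -> NEW (unique so far: 1)
  Token 2: 'mouse' -> NEW (unique so far: 2)
  Token 3: 'bag' -> NEW (unique so far: 3)
  Token 4: 'warm' -> NEW (unique so far: 4)
  Token 5: 'sold' -> NEW (unique so far: 5)
  Token 6: 'many' -> NEW (unique so far: 6)
  Token 7: 'sleeps' -> NEW (unique so far: 7)
  Token 8: 'yellow' -> NEW (unique so far: 8)
  Token 9: 'happy' -> NEW (unique so far: 9)
Unique types: ('bag', 'closed', 'happy', 'many', 'mouse', 'sleeps', 'sold', 'warm', 'yellow')
Vocabulary size: 9

9


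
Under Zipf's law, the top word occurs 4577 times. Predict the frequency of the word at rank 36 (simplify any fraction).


Zipf's law: freq(rank) = f1 / rank
f1 = 4577, rank = 36
freq = 4577 / 36
GCD(4577, 36) = 1
Simplified: 4577/36

4577/36


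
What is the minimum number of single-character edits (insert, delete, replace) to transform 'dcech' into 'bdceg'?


Building DP table for s1='dcech' (len 5) and s2='bdceg' (len 5):
       b  d  c  e  g
    0  1  2  3  4  5
  d 1  1  1  2  3  4
  c 2  2  2  1  2  3
  e 3  3  3  2  1  2
  c 4  4  4  3  2  2
  h 5  5  5  4  3  3
Edit distance = dp[5][5] = 3

3


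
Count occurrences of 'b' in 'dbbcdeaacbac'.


Scanning 'dbbcdeaacbac' for 'b':
  Position 1: 'b' -> MATCH (count: 1)
  Position 2: 'b' -> MATCH (count: 2)
  Position 9: 'b' -> MATCH (count: 3)
Total occurrences of 'b': 3

3


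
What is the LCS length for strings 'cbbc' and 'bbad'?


DP table for LCS of 'cbbc' and 'bbad':
       b  b  a  d
    0  0  0  0  0
  c 0  0  0  0  0
  b 0  1  1  1  1
  b 0  1  2  2  2
  c 0  1  2  2  2
LCS: 'bb'
LCS length = 2

2


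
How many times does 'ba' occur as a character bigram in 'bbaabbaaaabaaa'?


Scanning 'bbaabbaaaabaaa' for bigram 'ba':
  Position 0: 'bb' -> no
  Position 1: 'ba' -> MATCH
  Position 2: 'aa' -> no
  Position 3: 'ab' -> no
  Position 4: 'bb' -> no
  Position 5: 'ba' -> MATCH
  Position 6: 'aa' -> no
  Position 7: 'aa' -> no
  Position 8: 'aa' -> no
  Position 9: 'ab' -> no
  Position 10: 'ba' -> MATCH
  Position 11: 'aa' -> no
  Position 12: 'aa' -> no
Total matches: 3

3


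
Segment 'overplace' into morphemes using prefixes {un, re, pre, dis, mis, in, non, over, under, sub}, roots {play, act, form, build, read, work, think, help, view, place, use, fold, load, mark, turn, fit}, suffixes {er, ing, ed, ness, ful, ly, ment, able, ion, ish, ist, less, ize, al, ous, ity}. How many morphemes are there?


Segmenting 'overplace' against the inventory:
  'over' -> prefix (morpheme 1)
  'place' -> root (morpheme 2)
Total morphemes: 2

2


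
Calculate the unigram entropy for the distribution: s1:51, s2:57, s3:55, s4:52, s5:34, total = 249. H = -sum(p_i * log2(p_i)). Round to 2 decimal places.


Computing entropy H = -sum(p_i * log2(p_i)):
  s1: p = 51/249 = 0.2048, -p*log2(p) = 0.4685
  s2: p = 57/249 = 0.2289, -p*log2(p) = 0.4869
  s3: p = 55/249 = 0.2209, -p*log2(p) = 0.4812
  s4: p = 52/249 = 0.2088, -p*log2(p) = 0.4719
  s5: p = 34/249 = 0.1365, -p*log2(p) = 0.3922
H = sum of terms = 2.3007
Rounded to 2 decimals: 2.30

2.30


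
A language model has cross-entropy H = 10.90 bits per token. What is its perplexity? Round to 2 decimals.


Perplexity formula: PP = 2^H
H = 10.90
PP = 2^10.90
Decompose: 2^10.90 = 2^10 * 2^0.90
2^10 = 1024, 2^0.90 ~ 1.8660660
PP ~ 1024 * 1.8660660 = 1910.8515840
Rounded to 2 decimals: 1910.85

1910.85


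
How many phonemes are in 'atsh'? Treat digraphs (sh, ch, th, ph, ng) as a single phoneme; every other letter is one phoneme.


Parsing 'atsh' greedily, digraphs first:
  'a' -> vowel phoneme (phonemes so far: 1)
  't' -> consonant phoneme (phonemes so far: 2)
  'sh' -> digraph (1 consonant phoneme) (phonemes so far: 3)
Total phonemes: 3

3


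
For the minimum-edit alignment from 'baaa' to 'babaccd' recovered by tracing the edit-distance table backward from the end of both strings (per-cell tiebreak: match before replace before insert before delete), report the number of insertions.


Edit distance = 4. Backtracking from cell (4, 7) with preference match > replace > insert > delete,
then listing the resulting alignment 'baaa' -> 'babaccd' left to right:
  Step 1: keep 'b'
  Step 2: keep 'a'
  Step 3: insert 'b' [insertion #1]
  Step 4: keep 'a'
  Step 5: insert 'c' [insertion #2]
  Step 6: insert 'c' [insertion #3]
  Step 7: replace a->d
Total insertions: 3

3


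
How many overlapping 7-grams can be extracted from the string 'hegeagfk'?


String 'hegeagfk' has length L = 8.
Number of overlapping n-grams = L - n + 1
Substituting: 8 - 7 + 1 = 2

2


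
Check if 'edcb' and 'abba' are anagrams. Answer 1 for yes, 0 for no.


Sort characters of 'edcb': 'bcde'
Sort characters of 'abba': 'aabb'
Sorted forms differ -> they are NOT anagrams
Result: 0

0


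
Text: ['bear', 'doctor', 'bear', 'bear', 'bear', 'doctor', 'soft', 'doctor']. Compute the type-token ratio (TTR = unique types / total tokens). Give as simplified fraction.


Tokens: 8
Unique types: ('bear', 'doctor', 'soft') = 3
TTR = 3/8
Already in lowest terms.

3/8


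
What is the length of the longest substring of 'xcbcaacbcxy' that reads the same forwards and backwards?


Scanning 'xcbcaacbcxy' for palindromic substrings.
Substring at positions 0-9: 'xcbcaacbcx'.
Check: reverse('xcbcaacbcx') = 'xcbcaacbcx' -> palindrome confirmed.
Neighbouring characters ('-' / 'y') break symmetry, so it cannot extend further.
No longer palindromic substring exists; longest length = 10

10


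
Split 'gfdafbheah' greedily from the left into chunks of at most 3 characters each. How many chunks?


'gfdafbheah' has 10 characters.
Chunking with max size 3:
  Chunk 1: 'gfd' (positions 0-2)
  Chunk 2: 'afb' (positions 3-5)
  Chunk 3: 'hea' (positions 6-8)
  Chunk 4: 'h' (positions 9-9)
Total chunks: ceil(10 / 3) = 4

4


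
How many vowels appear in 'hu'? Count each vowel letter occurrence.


Scanning each character of 'hu':
  Position 1: 'h' -> consonant (running count: 0)
  Position 2: 'u' -> vowel (running count: 1)
Total vowels: 1

1


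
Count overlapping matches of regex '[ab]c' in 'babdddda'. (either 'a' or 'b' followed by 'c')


Pattern: [ab]c means either 'a' or 'b' followed by 'c'.
Scanning 'babdddda' position-by-position:
  Pos 0: window 'ba' -> no
  Pos 1: window 'ab' -> no
  Pos 2: window 'bd' -> no
  Pos 3: window 'dd' -> no
  Pos 4: window 'dd' -> no
  Pos 5: window 'dd' -> no
  Pos 6: window 'da' -> no
  Pos 7: window 'a' -> no
Total matches: 0

0


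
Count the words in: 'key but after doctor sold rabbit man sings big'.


Counting words by splitting on spaces:
  Word 1: 'key'
  Word 2: 'but'
  Word 3: 'after'
  Word 4: 'doctor'
  Word 5: 'sold'
  Word 6: 'rabbit'
  Word 7: 'man'
  Word 8: 'sings'
  Word 9: 'big'
Total words: 9

9


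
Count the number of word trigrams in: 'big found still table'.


Word trigrams from [4] words:
  Trigram 1: (big found still)
  Trigram 2: (found still table)
Total word trigrams: 4 - 2 = 2

2


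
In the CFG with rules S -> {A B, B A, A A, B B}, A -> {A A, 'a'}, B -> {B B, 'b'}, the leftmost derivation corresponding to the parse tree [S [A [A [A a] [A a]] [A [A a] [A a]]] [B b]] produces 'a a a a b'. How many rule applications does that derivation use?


Every bracketed nonterminal node [X ...] in the tree is produced by exactly one rule application.
Reading the tree off as a leftmost derivation:
  Step 1: S  =>  A B   (applied S -> A B)
  Step 2: A B  =>  A A B   (applied A -> A A)
  Step 3: A A B  =>  A A A B   (applied A -> A A)
  Step 4: A A A B  =>  a A A B   (applied A -> a)
  Step 5: a A A B  =>  a a A B   (applied A -> a)
  Step 6: a a A B  =>  a a A A B   (applied A -> A A)
  Step 7: a a A A B  =>  a a a A B   (applied A -> a)
  Step 8: a a a A B  =>  a a a a B   (applied A -> a)
  Step 9: a a a a B  =>  a a a a b   (applied B -> b)
Final yield: a a a a b
Total rewrite steps: 9

9


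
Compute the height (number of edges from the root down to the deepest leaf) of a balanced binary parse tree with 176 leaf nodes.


In a balanced binary tree with n leaves the deepest leaf is ceil(log2(n)) edges below the root.
log2(176) = 7.4594
ceil(7.4594) = 8
height (edges) = 8

8


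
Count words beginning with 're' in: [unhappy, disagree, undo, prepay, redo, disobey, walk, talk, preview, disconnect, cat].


Checking each word for prefix 're':
  'unhappy' -> no (count: 0)
  'disagree' -> no (count: 0)
  'undo' -> no (count: 0)
  'prepay' -> no (count: 0)
  'redo' -> YES, starts with 're' (count: 1)
  'disobey' -> no (count: 1)
  'walk' -> no (count: 1)
  'talk' -> no (count: 1)
  'preview' -> no (count: 1)
  'disconnect' -> no (count: 1)
  'cat' -> no (count: 1)
Total with prefix 're': 1

1


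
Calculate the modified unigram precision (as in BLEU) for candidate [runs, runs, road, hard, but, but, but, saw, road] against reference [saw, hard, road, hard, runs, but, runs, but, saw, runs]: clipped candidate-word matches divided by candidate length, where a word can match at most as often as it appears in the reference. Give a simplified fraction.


Reference word counts: {'but': 2, 'hard': 2, 'road': 1, 'runs': 3, 'saw': 2}
Checking each candidate word (with clipping):
  'runs' -> in reference (ref count 3, used 1/3) -> match (matches: 1)
  'runs' -> in reference (ref count 3, used 2/3) -> match (matches: 2)
  'road' -> in reference (ref count 1, used 1/1) -> match (matches: 3)
  'hard' -> in reference (ref count 2, used 1/2) -> match (matches: 4)
  'but' -> in reference (ref count 2, used 1/2) -> match (matches: 5)
  'but' -> in reference (ref count 2, used 2/2) -> match (matches: 6)
  'but' -> ref count 2 already used up (2/2) -> clipped, no match (matches: 6)
  'saw' -> in reference (ref count 2, used 1/2) -> match (matches: 7)
  'road' -> ref count 1 already used up (1/1) -> clipped, no match (matches: 7)
Clipped matches: 7, Candidate length: 9
Precision = 7/9

7/9


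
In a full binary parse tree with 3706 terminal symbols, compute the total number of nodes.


Leaf nodes (terminals): 3706
Internal nodes = n - 1 = 3706 - 1 = 3705
Total = leaves + internal = 3706 + 3705 = 7411

7411


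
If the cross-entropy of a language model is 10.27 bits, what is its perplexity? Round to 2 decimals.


Perplexity formula: PP = 2^H
H = 10.27
PP = 2^10.27
Decompose: 2^10.27 = 2^10 * 2^0.27
2^10 = 1024, 2^0.27 ~ 1.2058078
PP ~ 1024 * 1.2058078 = 1234.7471872
Rounded to 2 decimals: 1234.75

1234.75


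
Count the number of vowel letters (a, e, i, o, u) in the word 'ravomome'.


Scanning each character of 'ravomome':
  Position 1: 'r' -> consonant (running count: 0)
  Position 2: 'a' -> vowel (running count: 1)
  Position 3: 'v' -> consonant (running count: 1)
  Position 4: 'o' -> vowel (running count: 2)
  Position 5: 'm' -> consonant (running count: 2)
  Position 6: 'o' -> vowel (running count: 3)
  Position 7: 'm' -> consonant (running count: 3)
  Position 8: 'e' -> vowel (running count: 4)
Total vowels: 4

4


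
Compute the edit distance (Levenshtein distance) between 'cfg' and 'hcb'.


Building DP table for s1='cfg' (len 3) and s2='hcb' (len 3):
       h  c  b
    0  1  2  3
  c 1  1  1  2
  f 2  2  2  2
  g 3  3  3  3
Edit distance = dp[3][3] = 3

3


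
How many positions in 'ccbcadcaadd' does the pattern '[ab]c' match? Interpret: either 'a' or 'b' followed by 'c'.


Pattern: [ab]c means either 'a' or 'b' followed by 'c'.
Scanning 'ccbcadcaadd' position-by-position:
  Pos 0: window 'cc' -> no
  Pos 1: window 'cb' -> no
  Pos 2: window 'bc' -> MATCH
  Pos 3: window 'ca' -> no
  Pos 4: window 'ad' -> no
  Pos 5: window 'dc' -> no
  Pos 6: window 'ca' -> no
  Pos 7: window 'aa' -> no
  Pos 8: window 'ad' -> no
  Pos 9: window 'dd' -> no
  Pos 10: window 'd' -> no
Total matches: 1

1


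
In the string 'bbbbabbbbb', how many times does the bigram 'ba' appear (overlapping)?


Scanning 'bbbbabbbbb' for bigram 'ba':
  Position 0: 'bb' -> no
  Position 1: 'bb' -> no
  Position 2: 'bb' -> no
  Position 3: 'ba' -> MATCH
  Position 4: 'ab' -> no
  Position 5: 'bb' -> no
  Position 6: 'bb' -> no
  Position 7: 'bb' -> no
  Position 8: 'bb' -> no
Total matches: 1

1


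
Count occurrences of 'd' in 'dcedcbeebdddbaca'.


Scanning 'dcedcbeebdddbaca' for 'd':
  Position 0: 'd' -> MATCH (count: 1)
  Position 3: 'd' -> MATCH (count: 2)
  Position 9: 'd' -> MATCH (count: 3)
  Position 10: 'd' -> MATCH (count: 4)
  Position 11: 'd' -> MATCH (count: 5)
Total occurrences of 'd': 5

5


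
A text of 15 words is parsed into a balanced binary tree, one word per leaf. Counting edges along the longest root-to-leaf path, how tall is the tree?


In a balanced binary tree with n leaves the deepest leaf is ceil(log2(n)) edges below the root.
log2(15) = 3.9069
ceil(3.9069) = 4
height (edges) = 4

4


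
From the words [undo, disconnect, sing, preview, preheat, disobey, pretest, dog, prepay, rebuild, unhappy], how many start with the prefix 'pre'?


Checking each word for prefix 'pre':
  'undo' -> no (count: 0)
  'disconnect' -> no (count: 0)
  'sing' -> no (count: 0)
  'preview' -> YES, starts with 'pre' (count: 1)
  'preheat' -> YES, starts with 'pre' (count: 2)
  'disobey' -> no (count: 2)
  'pretest' -> YES, starts with 'pre' (count: 3)
  'dog' -> no (count: 3)
  'prepay' -> YES, starts with 'pre' (count: 4)
  'rebuild' -> no (count: 4)
  'unhappy' -> no (count: 4)
Total with prefix 'pre': 4

4


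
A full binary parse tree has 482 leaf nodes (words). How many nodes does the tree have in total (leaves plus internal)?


Leaf nodes (terminals): 482
Internal nodes = n - 1 = 482 - 1 = 481
Total = leaves + internal = 482 + 481 = 963

963


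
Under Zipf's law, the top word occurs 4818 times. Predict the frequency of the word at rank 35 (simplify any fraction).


Zipf's law: freq(rank) = f1 / rank
f1 = 4818, rank = 35
freq = 4818 / 35
GCD(4818, 35) = 1
Simplified: 4818/35

4818/35


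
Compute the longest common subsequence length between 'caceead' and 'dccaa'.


DP table for LCS of 'caceead' and 'dccaa':
       d  c  c  a  a
    0  0  0  0  0  0
  c 0  0  1  1  1  1
  a 0  0  1  1  2  2
  c 0  0  1  2  2  2
  e 0  0  1  2  2  2
  e 0  0  1  2  2  2
  a 0  0  1  2  3  3
  d 0  1  1  2  3  3
LCS: 'caa'
LCS length = 3

3


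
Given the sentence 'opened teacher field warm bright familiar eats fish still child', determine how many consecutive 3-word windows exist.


Word trigrams from [10] words:
  Trigram 1: (opened teacher field)
  Trigram 2: (teacher field warm)
  Trigram 3: (field warm bright)
  Trigram 4: (warm bright familiar)
  Trigram 5: (bright familiar eats)
  Trigram 6: (familiar eats fish)
  Trigram 7: (eats fish still)
  Trigram 8: (fish still child)
Total word trigrams: 10 - 2 = 8

8


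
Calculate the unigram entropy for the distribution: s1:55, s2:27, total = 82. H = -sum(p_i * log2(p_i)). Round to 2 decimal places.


Computing entropy H = -sum(p_i * log2(p_i)):
  s1: p = 55/82 = 0.6707, -p*log2(p) = 0.3865
  s2: p = 27/82 = 0.3293, -p*log2(p) = 0.5277
H = sum of terms = 0.9142
Rounded to 2 decimals: 0.91

0.91


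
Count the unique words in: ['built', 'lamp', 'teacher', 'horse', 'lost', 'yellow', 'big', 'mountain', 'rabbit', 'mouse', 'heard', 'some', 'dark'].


Listing all tokens and tracking unique types:
  Token 1: 'built' -> NEW (unique so far: 1)
  Token 2: 'lamp' -> NEW (unique so far: 2)
  Token 3: 'teacher' -> NEW (unique so far: 3)
  Token 4: 'horse' -> NEW (unique so far: 4)
  Token 5: 'lost' -> NEW (unique so far: 5)
  Token 6: 'yellow' -> NEW (unique so far: 6)
  Token 7: 'big' -> NEW (unique so far: 7)
  Token 8: 'mountain' -> NEW (unique so far: 8)
  Token 9: 'rabbit' -> NEW (unique so far: 9)
  Token 10: 'mouse' -> NEW (unique so far: 10)
  Token 11: 'heard' -> NEW (unique so far: 11)
  Token 12: 'some' -> NEW (unique so far: 12)
  Token 13: 'dark' -> NEW (unique so far: 13)
Unique types: ('big', 'built', 'dark', 'heard', 'horse', 'lamp', 'lost', 'mountain', 'mouse', 'rabbit', 'some', 'teacher', 'yellow')
Vocabulary size: 13

13


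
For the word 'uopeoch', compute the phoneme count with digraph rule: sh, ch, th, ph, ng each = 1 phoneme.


Parsing 'uopeoch' greedily, digraphs first:
  'u' -> vowel phoneme (phonemes so far: 1)
  'o' -> vowel phoneme (phonemes so far: 2)
  'p' -> consonant phoneme (phonemes so far: 3)
  'e' -> vowel phoneme (phonemes so far: 4)
  'o' -> vowel phoneme (phonemes so far: 5)
  'ch' -> digraph (1 consonant phoneme) (phonemes so far: 6)
Total phonemes: 6

6


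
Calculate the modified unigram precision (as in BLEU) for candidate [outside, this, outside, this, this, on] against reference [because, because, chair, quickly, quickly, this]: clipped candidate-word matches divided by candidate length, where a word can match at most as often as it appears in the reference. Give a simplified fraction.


Reference word counts: {'because': 2, 'chair': 1, 'quickly': 2, 'this': 1}
Checking each candidate word (with clipping):
  'outside' -> not in reference -> no match (matches: 0)
  'this' -> in reference (ref count 1, used 1/1) -> match (matches: 1)
  'outside' -> not in reference -> no match (matches: 1)
  'this' -> ref count 1 already used up (1/1) -> clipped, no match (matches: 1)
  'this' -> ref count 1 already used up (1/1) -> clipped, no match (matches: 1)
  'on' -> not in reference -> no match (matches: 1)
Clipped matches: 1, Candidate length: 6
Precision = 1/6

1/6


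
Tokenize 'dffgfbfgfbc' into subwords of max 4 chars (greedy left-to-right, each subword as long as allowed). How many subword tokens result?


'dffgfbfgfbc' has 11 characters.
Chunking with max size 4:
  Chunk 1: 'dffg' (positions 0-3)
  Chunk 2: 'fbfg' (positions 4-7)
  Chunk 3: 'fbc' (positions 8-10)
Total chunks: ceil(11 / 4) = 3

3


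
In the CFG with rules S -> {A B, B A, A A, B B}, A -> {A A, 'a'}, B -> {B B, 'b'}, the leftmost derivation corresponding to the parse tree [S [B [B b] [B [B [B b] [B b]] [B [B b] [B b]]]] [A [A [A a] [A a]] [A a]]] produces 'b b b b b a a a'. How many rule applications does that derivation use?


Every bracketed nonterminal node [X ...] in the tree is produced by exactly one rule application.
Reading the tree off as a leftmost derivation:
  Step 1: S  =>  B A   (applied S -> B A)
  Step 2: B A  =>  B B A   (applied B -> B B)
  Step 3: B B A  =>  b B A   (applied B -> b)
  Step 4: b B A  =>  b B B A   (applied B -> B B)
  Step 5: b B B A  =>  b B B B A   (applied B -> B B)
  Step 6: b B B B A  =>  b b B B A   (applied B -> b)
  Step 7: b b B B A  =>  b b b B A   (applied B -> b)
  Step 8: b b b B A  =>  b b b B B A   (applied B -> B B)
  Step 9: b b b B B A  =>  b b b b B A   (applied B -> b)
  Step 10: b b b b B A  =>  b b b b b A   (applied B -> b)
  Step 11: b b b b b A  =>  b b b b b A A   (applied A -> A A)
  Step 12: b b b b b A A  =>  b b b b b A A A   (applied A -> A A)
  Step 13: b b b b b A A A  =>  b b b b b a A A   (applied A -> a)
  Step 14: b b b b b a A A  =>  b b b b b a a A   (applied A -> a)
  Step 15: b b b b b a a A  =>  b b b b b a a a   (applied A -> a)
Final yield: b b b b b a a a
Total rewrite steps: 15

15


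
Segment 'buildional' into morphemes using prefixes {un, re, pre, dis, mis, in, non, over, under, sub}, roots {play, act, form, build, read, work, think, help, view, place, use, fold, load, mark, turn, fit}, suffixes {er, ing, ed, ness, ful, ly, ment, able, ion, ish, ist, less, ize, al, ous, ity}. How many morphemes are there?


Segmenting 'buildional' against the inventory:
  'build' -> root (morpheme 1)
  'ion' -> suffix (morpheme 2)
  'al' -> suffix (morpheme 3)
Total morphemes: 3

3


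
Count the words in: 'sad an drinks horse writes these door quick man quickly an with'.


Counting words by splitting on spaces:
  Word 1: 'sad'
  Word 2: 'an'
  Word 3: 'drinks'
  Word 4: 'horse'
  Word 5: 'writes'
  Word 6: 'these'
  Word 7: 'door'
  Word 8: 'quick'
  Word 9: 'man'
  Word 10: 'quickly'
  Word 11: 'an'
  Word 12: 'with'
Total words: 12

12


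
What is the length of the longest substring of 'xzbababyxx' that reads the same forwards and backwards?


Scanning 'xzbababyxx' for palindromic substrings.
Substring at positions 2-6: 'babab'.
Check: reverse('babab') = 'babab' -> palindrome confirmed.
Neighbouring characters ('z' / 'y') break symmetry, so it cannot extend further.
No longer palindromic substring exists; longest length = 5

5


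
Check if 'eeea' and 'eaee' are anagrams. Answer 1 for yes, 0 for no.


Sort characters of 'eeea': 'aeee'
Sort characters of 'eaee': 'aeee'
Sorted forms match -> they ARE anagrams
Result: 1

1


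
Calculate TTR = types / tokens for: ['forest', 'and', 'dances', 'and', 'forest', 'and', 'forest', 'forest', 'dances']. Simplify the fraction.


Tokens: 9
Unique types: ('and', 'dances', 'forest') = 3
TTR = 3/9
Simplify: divide both by 3 -> 1/3
TTR = 1/3

1/3


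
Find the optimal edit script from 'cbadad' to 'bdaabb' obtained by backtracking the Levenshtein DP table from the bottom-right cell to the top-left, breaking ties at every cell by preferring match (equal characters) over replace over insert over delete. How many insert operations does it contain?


Edit distance = 5. Backtracking from cell (6, 6) with preference match > replace > insert > delete,
then listing the resulting alignment 'cbadad' -> 'bdaabb' left to right:
  Step 1: replace c->b
  Step 2: replace b->d
  Step 3: keep 'a'
  Step 4: replace d->a
  Step 5: replace a->b
  Step 6: replace d->b
Total insertions: 0

0


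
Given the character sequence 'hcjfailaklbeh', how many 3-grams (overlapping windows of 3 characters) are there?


String 'hcjfailaklbeh' has length L = 13.
Number of overlapping n-grams = L - n + 1
Substituting: 13 - 3 + 1 = 11

11


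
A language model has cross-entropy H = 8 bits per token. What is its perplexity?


Perplexity formula: PP = 2^H
H = 8
PP = 2^8
Steps: 2^1 = 2, 2^2 = 4, 2^3 = 8, 2^4 = 16, 2^5 = 32, 2^6 = 64, 2^7 = 128, 2^8 = 256
PP = 256

256


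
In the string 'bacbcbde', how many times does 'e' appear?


Scanning 'bacbcbde' for 'e':
  Position 7: 'e' -> MATCH (count: 1)
Total occurrences of 'e': 1

1


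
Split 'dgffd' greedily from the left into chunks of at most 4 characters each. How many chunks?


'dgffd' has 5 characters.
Chunking with max size 4:
  Chunk 1: 'dgff' (positions 0-3)
  Chunk 2: 'd' (positions 4-4)
Total chunks: ceil(5 / 4) = 2

2


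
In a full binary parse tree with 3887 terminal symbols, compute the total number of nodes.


Leaf nodes (terminals): 3887
Internal nodes = n - 1 = 3887 - 1 = 3886
Total = leaves + internal = 3887 + 3886 = 7773

7773


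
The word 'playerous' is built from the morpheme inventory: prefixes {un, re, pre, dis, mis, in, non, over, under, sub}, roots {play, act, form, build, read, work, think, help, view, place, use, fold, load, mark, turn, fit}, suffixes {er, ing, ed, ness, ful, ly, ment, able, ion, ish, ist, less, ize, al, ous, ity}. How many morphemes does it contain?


Segmenting 'playerous' against the inventory:
  'play' -> root (morpheme 1)
  'er' -> suffix (morpheme 2)
  'ous' -> suffix (morpheme 3)
Total morphemes: 3

3


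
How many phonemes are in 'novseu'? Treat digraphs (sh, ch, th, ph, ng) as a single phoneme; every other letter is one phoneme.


Parsing 'novseu' greedily, digraphs first:
  'n' -> consonant phoneme (phonemes so far: 1)
  'o' -> vowel phoneme (phonemes so far: 2)
  'v' -> consonant phoneme (phonemes so far: 3)
  's' -> consonant phoneme (phonemes so far: 4)
  'e' -> vowel phoneme (phonemes so far: 5)
  'u' -> vowel phoneme (phonemes so far: 6)
Total phonemes: 6

6


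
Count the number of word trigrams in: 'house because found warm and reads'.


Word trigrams from [6] words:
  Trigram 1: (house because found)
  Trigram 2: (because found warm)
  Trigram 3: (found warm and)
  Trigram 4: (warm and reads)
Total word trigrams: 6 - 2 = 4

4


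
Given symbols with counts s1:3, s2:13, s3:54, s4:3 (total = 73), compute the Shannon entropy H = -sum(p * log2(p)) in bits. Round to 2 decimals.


Computing entropy H = -sum(p_i * log2(p_i)):
  s1: p = 3/73 = 0.0411, -p*log2(p) = 0.1892
  s2: p = 13/73 = 0.1781, -p*log2(p) = 0.4433
  s3: p = 54/73 = 0.7397, -p*log2(p) = 0.3217
  s4: p = 3/73 = 0.0411, -p*log2(p) = 0.1892
H = sum of terms = 1.1434
Rounded to 2 decimals: 1.14

1.14


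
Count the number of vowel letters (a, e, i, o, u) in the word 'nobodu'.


Scanning each character of 'nobodu':
  Position 1: 'n' -> consonant (running count: 0)
  Position 2: 'o' -> vowel (running count: 1)
  Position 3: 'b' -> consonant (running count: 1)
  Position 4: 'o' -> vowel (running count: 2)
  Position 5: 'd' -> consonant (running count: 2)
  Position 6: 'u' -> vowel (running count: 3)
Total vowels: 3

3


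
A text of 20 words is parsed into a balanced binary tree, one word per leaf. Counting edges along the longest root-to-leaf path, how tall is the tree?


In a balanced binary tree with n leaves the deepest leaf is ceil(log2(n)) edges below the root.
log2(20) = 4.3219
ceil(4.3219) = 5
height (edges) = 5

5


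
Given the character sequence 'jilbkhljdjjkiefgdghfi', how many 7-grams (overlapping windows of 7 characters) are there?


String 'jilbkhljdjjkiefgdghfi' has length L = 21.
Number of overlapping n-grams = L - n + 1
Substituting: 21 - 7 + 1 = 15

15


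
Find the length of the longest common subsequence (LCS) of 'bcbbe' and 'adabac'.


DP table for LCS of 'bcbbe' and 'adabac':
       a  d  a  b  a  c
    0  0  0  0  0  0  0
  b 0  0  0  0  1  1  1
  c 0  0  0  0  1  1  2
  b 0  0  0  0  1  1  2
  b 0  0  0  0  1  1  2
  e 0  0  0  0  1  1  2
LCS: 'bc'
LCS length = 2

2


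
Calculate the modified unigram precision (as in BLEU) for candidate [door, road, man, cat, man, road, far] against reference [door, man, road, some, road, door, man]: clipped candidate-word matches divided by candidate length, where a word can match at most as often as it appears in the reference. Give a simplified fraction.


Reference word counts: {'door': 2, 'man': 2, 'road': 2, 'some': 1}
Checking each candidate word (with clipping):
  'door' -> in reference (ref count 2, used 1/2) -> match (matches: 1)
  'road' -> in reference (ref count 2, used 1/2) -> match (matches: 2)
  'man' -> in reference (ref count 2, used 1/2) -> match (matches: 3)
  'cat' -> not in reference -> no match (matches: 3)
  'man' -> in reference (ref count 2, used 2/2) -> match (matches: 4)
  'road' -> in reference (ref count 2, used 2/2) -> match (matches: 5)
  'far' -> not in reference -> no match (matches: 5)
Clipped matches: 5, Candidate length: 7
Precision = 5/7

5/7


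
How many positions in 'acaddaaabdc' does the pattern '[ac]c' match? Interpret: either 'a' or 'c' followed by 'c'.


Pattern: [ac]c means either 'a' or 'c' followed by 'c'.
Scanning 'acaddaaabdc' position-by-position:
  Pos 0: window 'ac' -> MATCH
  Pos 1: window 'ca' -> no
  Pos 2: window 'ad' -> no
  Pos 3: window 'dd' -> no
  Pos 4: window 'da' -> no
  Pos 5: window 'aa' -> no
  Pos 6: window 'aa' -> no
  Pos 7: window 'ab' -> no
  Pos 8: window 'bd' -> no
  Pos 9: window 'dc' -> no
  Pos 10: window 'c' -> no
Total matches: 1

1


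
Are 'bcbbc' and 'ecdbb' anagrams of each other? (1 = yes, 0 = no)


Sort characters of 'bcbbc': 'bbbcc'
Sort characters of 'ecdbb': 'bbcde'
Sorted forms differ -> they are NOT anagrams
Result: 0

0


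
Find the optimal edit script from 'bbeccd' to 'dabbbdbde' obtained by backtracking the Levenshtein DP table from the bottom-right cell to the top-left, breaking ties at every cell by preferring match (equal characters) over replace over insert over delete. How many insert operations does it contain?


Edit distance = 6. Backtracking from cell (6, 9) with preference match > replace > insert > delete,
then listing the resulting alignment 'bbeccd' -> 'dabbbdbde' left to right:
  Step 1: insert 'd' [insertion #1]
  Step 2: insert 'a' [insertion #2]
  Step 3: keep 'b'
  Step 4: keep 'b'
  Step 5: replace e->b
  Step 6: replace c->d
  Step 7: replace c->b
  Step 8: keep 'd'
  Step 9: insert 'e' [insertion #3]
Total insertions: 3

3
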